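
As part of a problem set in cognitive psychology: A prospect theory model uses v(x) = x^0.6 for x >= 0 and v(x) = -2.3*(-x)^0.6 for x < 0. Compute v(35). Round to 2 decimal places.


Since x = 35 >= 0, use v(x) = x^0.6
35^0.6 = 8.4419
v(35) = 8.44


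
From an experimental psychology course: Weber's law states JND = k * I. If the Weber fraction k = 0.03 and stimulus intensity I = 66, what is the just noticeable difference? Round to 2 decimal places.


JND = k * I
JND = 0.03 * 66
= 1.98


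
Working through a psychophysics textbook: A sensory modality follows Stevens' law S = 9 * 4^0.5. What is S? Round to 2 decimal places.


S = 9 * 4^0.5
4^0.5 = 2.0
S = 9 * 2.0
= 18.00


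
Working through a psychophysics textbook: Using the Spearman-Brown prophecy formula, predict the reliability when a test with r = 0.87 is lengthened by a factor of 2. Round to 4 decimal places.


r_new = n*r / (1 + (n-1)*r)
Numerator = 2 * 0.87 = 1.74
Denominator = 1 + 1 * 0.87 = 1.87
r_new = 1.74 / 1.87
= 0.9305


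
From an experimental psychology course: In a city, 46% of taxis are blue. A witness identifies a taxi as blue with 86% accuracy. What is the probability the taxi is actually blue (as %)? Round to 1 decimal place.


P(blue | says blue) = P(says blue | blue)*P(blue) / [P(says blue | blue)*P(blue) + P(says blue | not blue)*P(not blue)]
Numerator = 0.86 * 0.46 = 0.3956
False identification = 0.14 * 0.54 = 0.0756
P = 0.3956 / (0.3956 + 0.0756)
= 0.3956 / 0.4712
As percentage = 84.0


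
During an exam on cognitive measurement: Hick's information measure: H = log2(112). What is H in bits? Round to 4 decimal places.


H = log2(n)
H = log2(112)
= 6.8074


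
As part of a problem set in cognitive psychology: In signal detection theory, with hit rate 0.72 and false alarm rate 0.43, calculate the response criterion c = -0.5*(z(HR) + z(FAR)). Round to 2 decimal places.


c = -0.5 * (z(HR) + z(FAR))
z(0.72) = 0.5828
z(0.43) = -0.1764
c = -0.5 * (0.5828 + -0.1764)
= -0.5 * 0.4064
= -0.20


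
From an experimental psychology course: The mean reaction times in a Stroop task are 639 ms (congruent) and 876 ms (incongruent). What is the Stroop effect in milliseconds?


Stroop effect = RT(incongruent) - RT(congruent)
= 876 - 639
= 237 ms


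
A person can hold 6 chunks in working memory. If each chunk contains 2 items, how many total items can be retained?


Total items = chunks * items_per_chunk
= 6 * 2
= 12


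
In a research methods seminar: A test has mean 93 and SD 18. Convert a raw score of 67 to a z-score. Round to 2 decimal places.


z = (X - mu) / sigma
= (67 - 93) / 18
= -26 / 18
= -1.44


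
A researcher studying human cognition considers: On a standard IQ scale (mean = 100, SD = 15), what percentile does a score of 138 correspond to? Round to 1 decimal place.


z = (IQ - mean) / SD
z = (138 - 100) / 15 = 2.5333
Percentile = Phi(2.5333) * 100
Phi(2.5333) = 0.99435
= 99.4


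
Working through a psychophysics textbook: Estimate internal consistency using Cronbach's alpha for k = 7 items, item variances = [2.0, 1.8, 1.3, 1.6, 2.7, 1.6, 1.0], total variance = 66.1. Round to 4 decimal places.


alpha = (k/(k-1)) * (1 - sum(s_i^2)/s_total^2)
sum(item variances) = 12.0
k/(k-1) = 7/6 = 1.166667
1 - 12.0/66.1 = 1 - 0.181543 = 0.818457
alpha = 1.166667 * 0.818457
= 0.9549


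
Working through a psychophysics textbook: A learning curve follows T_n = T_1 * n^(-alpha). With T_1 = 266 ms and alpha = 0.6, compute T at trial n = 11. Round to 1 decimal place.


T_n = 266 * 11^(-0.6)
11^(-0.6) = 0.237227
T_n = 266 * 0.237227
= 63.1 ms


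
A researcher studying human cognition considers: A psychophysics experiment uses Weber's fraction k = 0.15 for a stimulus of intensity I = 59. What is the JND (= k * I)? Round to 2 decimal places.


JND = k * I
JND = 0.15 * 59
= 8.85


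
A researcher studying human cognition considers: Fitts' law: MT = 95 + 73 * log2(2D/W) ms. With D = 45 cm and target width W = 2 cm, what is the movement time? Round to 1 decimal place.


MT = 95 + 73 * log2(2*45/2)
2D/W = 45.0
log2(45.0) = 5.4919
MT = 95 + 73 * 5.4919
= 495.9 ms


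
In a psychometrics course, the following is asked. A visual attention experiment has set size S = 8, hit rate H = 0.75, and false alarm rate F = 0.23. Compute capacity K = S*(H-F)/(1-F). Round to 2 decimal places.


K = S * (H - F) / (1 - F)
H - F = 0.52
1 - F = 0.77
K = 8 * 0.52 / 0.77
= 5.40


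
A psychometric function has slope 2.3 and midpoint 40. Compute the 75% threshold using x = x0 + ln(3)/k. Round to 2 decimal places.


At P = 0.75: 0.75 = 1/(1 + e^(-k*(x-x0)))
Solving: e^(-k*(x-x0)) = 1/3
x = x0 + ln(3)/k
ln(3) = 1.0986
x = 40 + 1.0986/2.3
= 40 + 0.4777
= 40.48


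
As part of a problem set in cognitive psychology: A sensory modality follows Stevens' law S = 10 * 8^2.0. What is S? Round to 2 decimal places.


S = 10 * 8^2.0
8^2.0 = 64.0
S = 10 * 64.0
= 640.00


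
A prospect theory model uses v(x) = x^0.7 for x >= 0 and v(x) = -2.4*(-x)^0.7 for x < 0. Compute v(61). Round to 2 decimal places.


Since x = 61 >= 0, use v(x) = x^0.7
61^0.7 = 17.7718
v(61) = 17.77


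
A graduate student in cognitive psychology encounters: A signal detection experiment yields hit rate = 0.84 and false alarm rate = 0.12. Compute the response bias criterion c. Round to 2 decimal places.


c = -0.5 * (z(HR) + z(FAR))
z(0.84) = 0.9945
z(0.12) = -1.175
c = -0.5 * (0.9945 + -1.175)
= -0.5 * -0.1805
= 0.09


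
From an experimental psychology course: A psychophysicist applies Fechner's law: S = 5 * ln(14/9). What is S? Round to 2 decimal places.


S = 5 * ln(14/9)
I/I0 = 1.555556
ln(1.555556) = 0.4418
S = 5 * 0.4418
= 2.21


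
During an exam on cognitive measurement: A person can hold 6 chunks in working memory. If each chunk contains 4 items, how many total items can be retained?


Total items = chunks * items_per_chunk
= 6 * 4
= 24


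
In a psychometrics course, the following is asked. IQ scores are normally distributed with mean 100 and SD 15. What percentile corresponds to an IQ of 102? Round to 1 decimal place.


z = (IQ - mean) / SD
z = (102 - 100) / 15 = 0.1333
Percentile = Phi(0.1333) * 100
Phi(0.1333) = 0.553022
= 55.3


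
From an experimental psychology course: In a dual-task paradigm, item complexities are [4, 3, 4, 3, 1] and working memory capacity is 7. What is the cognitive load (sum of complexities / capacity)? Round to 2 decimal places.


Total complexity = 4 + 3 + 4 + 3 + 1 = 15
Load = total / capacity = 15 / 7
= 2.14


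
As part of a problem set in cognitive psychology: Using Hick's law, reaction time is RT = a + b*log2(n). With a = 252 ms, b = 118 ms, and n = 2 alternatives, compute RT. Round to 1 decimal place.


RT = 252 + 118 * log2(2)
log2(2) = 1.0
RT = 252 + 118 * 1.0
= 252 + 118.0
= 370.0 ms


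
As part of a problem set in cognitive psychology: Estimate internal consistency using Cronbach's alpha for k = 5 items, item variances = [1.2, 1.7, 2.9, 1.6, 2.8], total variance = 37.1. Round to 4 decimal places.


alpha = (k/(k-1)) * (1 - sum(s_i^2)/s_total^2)
sum(item variances) = 10.2
k/(k-1) = 5/4 = 1.25
1 - 10.2/37.1 = 1 - 0.274933 = 0.725067
alpha = 1.25 * 0.725067
= 0.9063


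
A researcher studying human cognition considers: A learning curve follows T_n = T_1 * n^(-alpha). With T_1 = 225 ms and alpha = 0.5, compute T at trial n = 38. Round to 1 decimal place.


T_n = 225 * 38^(-0.5)
38^(-0.5) = 0.162221
T_n = 225 * 0.162221
= 36.5 ms


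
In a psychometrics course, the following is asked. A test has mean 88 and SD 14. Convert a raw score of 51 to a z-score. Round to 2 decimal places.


z = (X - mu) / sigma
= (51 - 88) / 14
= -37 / 14
= -2.64


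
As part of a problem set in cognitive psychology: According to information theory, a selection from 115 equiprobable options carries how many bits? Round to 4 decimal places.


H = log2(n)
H = log2(115)
= 6.8455


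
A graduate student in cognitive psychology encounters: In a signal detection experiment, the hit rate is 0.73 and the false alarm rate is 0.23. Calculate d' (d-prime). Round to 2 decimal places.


d' = z(HR) - z(FAR)
z(0.73) = 0.6128
z(0.23) = -0.7388
d' = 0.6128 - -0.7388
= 1.35


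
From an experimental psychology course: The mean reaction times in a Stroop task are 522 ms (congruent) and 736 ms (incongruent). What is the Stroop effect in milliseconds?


Stroop effect = RT(incongruent) - RT(congruent)
= 736 - 522
= 214 ms


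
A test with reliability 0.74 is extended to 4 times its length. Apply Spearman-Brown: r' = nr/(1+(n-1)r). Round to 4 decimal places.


r_new = n*r / (1 + (n-1)*r)
Numerator = 4 * 0.74 = 2.96
Denominator = 1 + 3 * 0.74 = 3.22
r_new = 2.96 / 3.22
= 0.9193


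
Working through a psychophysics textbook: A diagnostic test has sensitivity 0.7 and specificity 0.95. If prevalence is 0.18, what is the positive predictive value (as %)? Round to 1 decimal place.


PPV = (sens * prev) / (sens * prev + (1-spec) * (1-prev))
Numerator = 0.7 * 0.18 = 0.126
P(positive and no disease) = (1 - spec) * (1 - prev) = (1 - 0.95) * (1 - 0.18) = 0.041
Denominator = 0.126 + 0.041 = 0.167
PPV = 0.126 / 0.167 = 0.754491
As percentage = 75.4


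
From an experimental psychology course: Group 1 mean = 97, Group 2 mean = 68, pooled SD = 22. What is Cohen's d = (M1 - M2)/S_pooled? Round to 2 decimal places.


Cohen's d = (M1 - M2) / S_pooled
= (97 - 68) / 22
= 29 / 22
= 1.32


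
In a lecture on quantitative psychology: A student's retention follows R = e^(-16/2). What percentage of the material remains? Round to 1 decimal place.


R = e^(-t/S)
-t/S = -16/2 = -8.0
R = e^(-8.0) = 0.000335
Percentage = 0.000335 * 100
= 0.0


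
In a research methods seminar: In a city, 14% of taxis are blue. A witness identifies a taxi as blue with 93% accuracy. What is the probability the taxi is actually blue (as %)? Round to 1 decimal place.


P(blue | says blue) = P(says blue | blue)*P(blue) / [P(says blue | blue)*P(blue) + P(says blue | not blue)*P(not blue)]
Numerator = 0.93 * 0.14 = 0.1302
False identification = 0.07 * 0.86 = 0.0602
P = 0.1302 / (0.1302 + 0.0602)
= 0.1302 / 0.1904
As percentage = 68.4


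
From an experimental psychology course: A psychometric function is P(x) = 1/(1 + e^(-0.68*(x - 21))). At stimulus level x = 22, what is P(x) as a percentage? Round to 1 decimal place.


P(x) = 1/(1 + e^(-0.68*(22 - 21)))
Exponent = -0.68 * 1 = -0.68
e^(-0.68) = 0.506617
P = 1/(1 + 0.506617) = 0.663739
Percentage = 66.4


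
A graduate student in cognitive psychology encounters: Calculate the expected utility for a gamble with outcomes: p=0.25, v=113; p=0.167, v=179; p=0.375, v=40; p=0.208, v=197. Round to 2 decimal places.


EU = sum(p_i * v_i)
0.25 * 113 = 28.25
0.167 * 179 = 29.893
0.375 * 40 = 15.0
0.208 * 197 = 40.976
EU = 28.25 + 29.893 + 15.0 + 40.976
= 114.12


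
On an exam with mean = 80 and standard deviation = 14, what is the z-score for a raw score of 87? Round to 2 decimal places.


z = (X - mu) / sigma
= (87 - 80) / 14
= 7 / 14
= 0.50


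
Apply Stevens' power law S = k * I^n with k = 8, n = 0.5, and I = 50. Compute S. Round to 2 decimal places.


S = 8 * 50^0.5
50^0.5 = 7.0711
S = 8 * 7.0711
= 56.57


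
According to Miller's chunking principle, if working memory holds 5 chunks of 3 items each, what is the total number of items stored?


Total items = chunks * items_per_chunk
= 5 * 3
= 15


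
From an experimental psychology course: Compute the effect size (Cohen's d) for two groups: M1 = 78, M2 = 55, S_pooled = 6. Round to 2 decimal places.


Cohen's d = (M1 - M2) / S_pooled
= (78 - 55) / 6
= 23 / 6
= 3.83


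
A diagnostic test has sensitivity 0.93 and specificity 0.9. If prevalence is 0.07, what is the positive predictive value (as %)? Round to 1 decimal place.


PPV = (sens * prev) / (sens * prev + (1-spec) * (1-prev))
Numerator = 0.93 * 0.07 = 0.0651
P(positive and no disease) = (1 - spec) * (1 - prev) = (1 - 0.9) * (1 - 0.07) = 0.093
Denominator = 0.0651 + 0.093 = 0.1581
PPV = 0.0651 / 0.1581 = 0.411765
As percentage = 41.2


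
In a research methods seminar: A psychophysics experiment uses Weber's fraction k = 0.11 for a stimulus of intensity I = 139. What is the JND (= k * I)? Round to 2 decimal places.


JND = k * I
JND = 0.11 * 139
= 15.29


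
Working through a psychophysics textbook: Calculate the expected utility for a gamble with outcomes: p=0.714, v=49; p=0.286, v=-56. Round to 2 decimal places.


EU = sum(p_i * v_i)
0.714 * 49 = 34.986
0.286 * -56 = -16.016
EU = 34.986 + -16.016
= 18.97


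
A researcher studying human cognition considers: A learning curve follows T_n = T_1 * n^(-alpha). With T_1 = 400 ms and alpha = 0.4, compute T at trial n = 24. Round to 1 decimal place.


T_n = 400 * 24^(-0.4)
24^(-0.4) = 0.280489
T_n = 400 * 0.280489
= 112.2 ms


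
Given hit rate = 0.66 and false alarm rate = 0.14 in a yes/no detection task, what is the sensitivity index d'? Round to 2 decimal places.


d' = z(HR) - z(FAR)
z(0.66) = 0.4125
z(0.14) = -1.0803
d' = 0.4125 - -1.0803
= 1.49


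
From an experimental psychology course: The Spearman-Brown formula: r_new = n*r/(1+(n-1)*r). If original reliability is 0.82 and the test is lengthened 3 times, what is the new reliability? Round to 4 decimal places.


r_new = n*r / (1 + (n-1)*r)
Numerator = 3 * 0.82 = 2.46
Denominator = 1 + 2 * 0.82 = 2.64
r_new = 2.46 / 2.64
= 0.9318


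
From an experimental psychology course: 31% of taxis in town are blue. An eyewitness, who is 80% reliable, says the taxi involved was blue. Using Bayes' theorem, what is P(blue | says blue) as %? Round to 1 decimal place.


P(blue | says blue) = P(says blue | blue)*P(blue) / [P(says blue | blue)*P(blue) + P(says blue | not blue)*P(not blue)]
Numerator = 0.8 * 0.31 = 0.248
False identification = 0.2 * 0.69 = 0.138
P = 0.248 / (0.248 + 0.138)
= 0.248 / 0.386
As percentage = 64.2


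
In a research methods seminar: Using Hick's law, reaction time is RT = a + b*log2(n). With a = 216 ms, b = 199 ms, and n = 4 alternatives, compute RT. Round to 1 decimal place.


RT = 216 + 199 * log2(4)
log2(4) = 2.0
RT = 216 + 199 * 2.0
= 216 + 398.0
= 614.0 ms


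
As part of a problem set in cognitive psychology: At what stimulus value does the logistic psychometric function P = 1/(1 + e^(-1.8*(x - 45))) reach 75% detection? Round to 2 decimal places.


At P = 0.75: 0.75 = 1/(1 + e^(-k*(x-x0)))
Solving: e^(-k*(x-x0)) = 1/3
x = x0 + ln(3)/k
ln(3) = 1.0986
x = 45 + 1.0986/1.8
= 45 + 0.6103
= 45.61


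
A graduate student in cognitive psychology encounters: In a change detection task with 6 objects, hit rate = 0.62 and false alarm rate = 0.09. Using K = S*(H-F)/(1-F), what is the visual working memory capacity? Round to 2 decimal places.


K = S * (H - F) / (1 - F)
H - F = 0.53
1 - F = 0.91
K = 6 * 0.53 / 0.91
= 3.49


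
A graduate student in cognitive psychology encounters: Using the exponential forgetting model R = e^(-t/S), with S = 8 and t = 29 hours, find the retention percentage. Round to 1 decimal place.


R = e^(-t/S)
-t/S = -29/8 = -3.625
R = e^(-3.625) = 0.026649
Percentage = 0.026649 * 100
= 2.7


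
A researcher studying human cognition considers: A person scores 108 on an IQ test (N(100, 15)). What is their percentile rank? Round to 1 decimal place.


z = (IQ - mean) / SD
z = (108 - 100) / 15 = 0.5333
Percentile = Phi(0.5333) * 100
Phi(0.5333) = 0.703087
= 70.3


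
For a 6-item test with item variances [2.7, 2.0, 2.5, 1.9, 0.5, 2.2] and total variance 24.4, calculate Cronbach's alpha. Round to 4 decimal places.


alpha = (k/(k-1)) * (1 - sum(s_i^2)/s_total^2)
sum(item variances) = 11.8
k/(k-1) = 6/5 = 1.2
1 - 11.8/24.4 = 1 - 0.483607 = 0.516393
alpha = 1.2 * 0.516393
= 0.6197


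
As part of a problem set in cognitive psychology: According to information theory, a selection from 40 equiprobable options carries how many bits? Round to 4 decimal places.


H = log2(n)
H = log2(40)
= 5.3219


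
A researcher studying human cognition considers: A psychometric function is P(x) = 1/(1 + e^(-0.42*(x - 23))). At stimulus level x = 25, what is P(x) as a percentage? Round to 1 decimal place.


P(x) = 1/(1 + e^(-0.42*(25 - 23)))
Exponent = -0.42 * 2 = -0.84
e^(-0.84) = 0.431711
P = 1/(1 + 0.431711) = 0.698465
Percentage = 69.8


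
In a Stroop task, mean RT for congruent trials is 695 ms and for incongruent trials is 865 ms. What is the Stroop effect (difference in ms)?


Stroop effect = RT(incongruent) - RT(congruent)
= 865 - 695
= 170 ms


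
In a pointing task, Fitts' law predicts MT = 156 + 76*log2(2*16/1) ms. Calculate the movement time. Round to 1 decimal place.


MT = 156 + 76 * log2(2*16/1)
2D/W = 32.0
log2(32.0) = 5.0
MT = 156 + 76 * 5.0
= 536.0 ms


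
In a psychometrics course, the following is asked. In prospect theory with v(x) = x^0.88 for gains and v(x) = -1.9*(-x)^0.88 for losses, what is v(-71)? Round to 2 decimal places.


Since x = -71 < 0, use v(x) = -lambda*(-x)^alpha
(-x) = 71
71^0.88 = 42.5704
v(-71) = -1.9 * 42.5704
= -80.88


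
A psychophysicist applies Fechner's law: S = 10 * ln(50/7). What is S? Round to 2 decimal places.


S = 10 * ln(50/7)
I/I0 = 7.142857
ln(7.142857) = 1.9661
S = 10 * 1.9661
= 19.66


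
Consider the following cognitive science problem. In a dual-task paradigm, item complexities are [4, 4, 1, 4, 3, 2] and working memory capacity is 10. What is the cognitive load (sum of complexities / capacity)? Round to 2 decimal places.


Total complexity = 4 + 4 + 1 + 4 + 3 + 2 = 18
Load = total / capacity = 18 / 10
= 1.80


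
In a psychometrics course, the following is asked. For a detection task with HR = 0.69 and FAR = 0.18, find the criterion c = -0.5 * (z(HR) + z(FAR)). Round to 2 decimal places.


c = -0.5 * (z(HR) + z(FAR))
z(0.69) = 0.4959
z(0.18) = -0.9154
c = -0.5 * (0.4959 + -0.9154)
= -0.5 * -0.4195
= 0.21


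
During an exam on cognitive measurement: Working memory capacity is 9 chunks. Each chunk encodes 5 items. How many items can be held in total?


Total items = chunks * items_per_chunk
= 9 * 5
= 45


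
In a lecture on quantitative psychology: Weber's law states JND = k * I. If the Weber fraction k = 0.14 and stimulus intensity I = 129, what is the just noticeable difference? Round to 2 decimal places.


JND = k * I
JND = 0.14 * 129
= 18.06


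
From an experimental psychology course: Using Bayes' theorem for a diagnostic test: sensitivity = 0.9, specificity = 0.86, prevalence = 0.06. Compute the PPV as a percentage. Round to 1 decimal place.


PPV = (sens * prev) / (sens * prev + (1-spec) * (1-prev))
Numerator = 0.9 * 0.06 = 0.054
P(positive and no disease) = (1 - spec) * (1 - prev) = (1 - 0.86) * (1 - 0.06) = 0.1316
Denominator = 0.054 + 0.1316 = 0.1856
PPV = 0.054 / 0.1856 = 0.290948
As percentage = 29.1


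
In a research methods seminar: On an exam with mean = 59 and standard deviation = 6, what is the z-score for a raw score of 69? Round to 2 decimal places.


z = (X - mu) / sigma
= (69 - 59) / 6
= 10 / 6
= 1.67


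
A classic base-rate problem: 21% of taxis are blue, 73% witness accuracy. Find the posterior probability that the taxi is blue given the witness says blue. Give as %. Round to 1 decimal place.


P(blue | says blue) = P(says blue | blue)*P(blue) / [P(says blue | blue)*P(blue) + P(says blue | not blue)*P(not blue)]
Numerator = 0.73 * 0.21 = 0.1533
False identification = 0.27 * 0.79 = 0.2133
P = 0.1533 / (0.1533 + 0.2133)
= 0.1533 / 0.3666
As percentage = 41.8


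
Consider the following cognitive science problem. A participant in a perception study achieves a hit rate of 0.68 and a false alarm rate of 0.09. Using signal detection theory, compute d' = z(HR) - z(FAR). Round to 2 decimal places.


d' = z(HR) - z(FAR)
z(0.68) = 0.4677
z(0.09) = -1.3408
d' = 0.4677 - -1.3408
= 1.81


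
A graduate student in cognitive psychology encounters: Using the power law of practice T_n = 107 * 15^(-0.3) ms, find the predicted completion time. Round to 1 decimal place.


T_n = 107 * 15^(-0.3)
15^(-0.3) = 0.443785
T_n = 107 * 0.443785
= 47.5 ms


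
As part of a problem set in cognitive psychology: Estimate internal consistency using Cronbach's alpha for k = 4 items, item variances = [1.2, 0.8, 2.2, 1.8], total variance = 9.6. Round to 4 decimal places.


alpha = (k/(k-1)) * (1 - sum(s_i^2)/s_total^2)
sum(item variances) = 6.0
k/(k-1) = 4/3 = 1.333333
1 - 6.0/9.6 = 1 - 0.625 = 0.375
alpha = 1.333333 * 0.375
= 0.5000


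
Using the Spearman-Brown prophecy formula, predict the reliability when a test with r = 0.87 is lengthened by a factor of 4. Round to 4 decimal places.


r_new = n*r / (1 + (n-1)*r)
Numerator = 4 * 0.87 = 3.48
Denominator = 1 + 3 * 0.87 = 3.61
r_new = 3.48 / 3.61
= 0.9640


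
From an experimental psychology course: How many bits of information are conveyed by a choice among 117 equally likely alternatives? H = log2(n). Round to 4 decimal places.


H = log2(n)
H = log2(117)
= 6.8704


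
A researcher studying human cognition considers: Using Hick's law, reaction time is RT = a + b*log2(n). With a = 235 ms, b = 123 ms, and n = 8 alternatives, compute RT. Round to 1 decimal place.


RT = 235 + 123 * log2(8)
log2(8) = 3.0
RT = 235 + 123 * 3.0
= 235 + 369.0
= 604.0 ms


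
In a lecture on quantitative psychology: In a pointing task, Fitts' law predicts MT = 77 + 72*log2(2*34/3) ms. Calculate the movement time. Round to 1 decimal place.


MT = 77 + 72 * log2(2*34/3)
2D/W = 22.666667
log2(22.666667) = 4.5025
MT = 77 + 72 * 4.5025
= 401.2 ms


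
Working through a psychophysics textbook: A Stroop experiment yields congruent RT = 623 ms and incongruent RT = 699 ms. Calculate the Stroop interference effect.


Stroop effect = RT(incongruent) - RT(congruent)
= 699 - 623
= 76 ms


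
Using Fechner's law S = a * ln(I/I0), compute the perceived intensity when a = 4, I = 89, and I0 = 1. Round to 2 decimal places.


S = 4 * ln(89/1)
I/I0 = 89.0
ln(89.0) = 4.4886
S = 4 * 4.4886
= 17.95


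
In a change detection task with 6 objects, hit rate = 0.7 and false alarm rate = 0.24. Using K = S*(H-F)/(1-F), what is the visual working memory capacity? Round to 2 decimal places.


K = S * (H - F) / (1 - F)
H - F = 0.46
1 - F = 0.76
K = 6 * 0.46 / 0.76
= 3.63


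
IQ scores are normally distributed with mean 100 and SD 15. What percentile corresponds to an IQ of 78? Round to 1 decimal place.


z = (IQ - mean) / SD
z = (78 - 100) / 15 = -1.4667
Percentile = Phi(-1.4667) * 100
Phi(-1.4667) = 0.071229
= 7.1


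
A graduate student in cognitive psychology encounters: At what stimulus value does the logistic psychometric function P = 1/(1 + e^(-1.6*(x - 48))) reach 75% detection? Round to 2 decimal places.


At P = 0.75: 0.75 = 1/(1 + e^(-k*(x-x0)))
Solving: e^(-k*(x-x0)) = 1/3
x = x0 + ln(3)/k
ln(3) = 1.0986
x = 48 + 1.0986/1.6
= 48 + 0.6866
= 48.69


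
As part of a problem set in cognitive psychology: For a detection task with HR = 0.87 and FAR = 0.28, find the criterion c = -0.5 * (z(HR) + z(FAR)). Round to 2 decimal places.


c = -0.5 * (z(HR) + z(FAR))
z(0.87) = 1.1264
z(0.28) = -0.5828
c = -0.5 * (1.1264 + -0.5828)
= -0.5 * 0.5436
= -0.27


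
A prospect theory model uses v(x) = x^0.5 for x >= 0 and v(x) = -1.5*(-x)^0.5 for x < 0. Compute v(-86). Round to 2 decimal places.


Since x = -86 < 0, use v(x) = -lambda*(-x)^alpha
(-x) = 86
86^0.5 = 9.2736
v(-86) = -1.5 * 9.2736
= -13.91


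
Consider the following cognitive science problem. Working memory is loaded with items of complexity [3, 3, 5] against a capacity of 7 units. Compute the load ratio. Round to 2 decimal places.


Total complexity = 3 + 3 + 5 = 11
Load = total / capacity = 11 / 7
= 1.57


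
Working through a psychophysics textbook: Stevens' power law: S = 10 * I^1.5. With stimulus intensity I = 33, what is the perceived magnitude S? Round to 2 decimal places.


S = 10 * 33^1.5
33^1.5 = 189.5706
S = 10 * 189.5706
= 1895.71


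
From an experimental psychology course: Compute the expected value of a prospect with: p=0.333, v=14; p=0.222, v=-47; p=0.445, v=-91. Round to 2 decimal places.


EU = sum(p_i * v_i)
0.333 * 14 = 4.662
0.222 * -47 = -10.434
0.445 * -91 = -40.495
EU = 4.662 + -10.434 + -40.495
= -46.27


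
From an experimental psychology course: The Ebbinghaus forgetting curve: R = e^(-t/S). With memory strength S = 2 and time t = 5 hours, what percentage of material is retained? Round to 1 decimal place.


R = e^(-t/S)
-t/S = -5/2 = -2.5
R = e^(-2.5) = 0.082085
Percentage = 0.082085 * 100
= 8.2


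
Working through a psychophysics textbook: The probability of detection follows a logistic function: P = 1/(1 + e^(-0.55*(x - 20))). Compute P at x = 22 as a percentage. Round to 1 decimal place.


P(x) = 1/(1 + e^(-0.55*(22 - 20)))
Exponent = -0.55 * 2 = -1.1
e^(-1.1) = 0.332871
P = 1/(1 + 0.332871) = 0.75026
Percentage = 75.0


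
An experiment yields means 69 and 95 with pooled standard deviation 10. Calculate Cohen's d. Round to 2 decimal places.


Cohen's d = (M1 - M2) / S_pooled
= (69 - 95) / 10
= -26 / 10
= -2.60


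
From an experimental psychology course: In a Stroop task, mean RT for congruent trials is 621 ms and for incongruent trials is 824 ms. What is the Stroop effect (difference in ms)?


Stroop effect = RT(incongruent) - RT(congruent)
= 824 - 621
= 203 ms


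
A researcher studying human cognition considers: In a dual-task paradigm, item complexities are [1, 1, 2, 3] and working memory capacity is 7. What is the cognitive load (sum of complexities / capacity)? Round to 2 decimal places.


Total complexity = 1 + 1 + 2 + 3 = 7
Load = total / capacity = 7 / 7
= 1.00


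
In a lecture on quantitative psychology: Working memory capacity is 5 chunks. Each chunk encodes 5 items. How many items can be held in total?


Total items = chunks * items_per_chunk
= 5 * 5
= 25


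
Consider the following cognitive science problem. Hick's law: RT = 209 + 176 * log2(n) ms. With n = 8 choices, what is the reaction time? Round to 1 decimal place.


RT = 209 + 176 * log2(8)
log2(8) = 3.0
RT = 209 + 176 * 3.0
= 209 + 528.0
= 737.0 ms


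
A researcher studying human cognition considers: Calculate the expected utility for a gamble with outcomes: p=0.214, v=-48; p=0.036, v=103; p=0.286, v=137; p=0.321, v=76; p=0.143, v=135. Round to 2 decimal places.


EU = sum(p_i * v_i)
0.214 * -48 = -10.272
0.036 * 103 = 3.708
0.286 * 137 = 39.182
0.321 * 76 = 24.396
0.143 * 135 = 19.305
EU = -10.272 + 3.708 + 39.182 + 24.396 + 19.305
= 76.32


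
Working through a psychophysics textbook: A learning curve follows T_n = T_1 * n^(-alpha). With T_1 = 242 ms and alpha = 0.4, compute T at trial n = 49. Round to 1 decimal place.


T_n = 242 * 49^(-0.4)
49^(-0.4) = 0.210825
T_n = 242 * 0.210825
= 51.0 ms


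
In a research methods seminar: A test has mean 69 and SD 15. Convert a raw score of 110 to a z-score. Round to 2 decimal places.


z = (X - mu) / sigma
= (110 - 69) / 15
= 41 / 15
= 2.73


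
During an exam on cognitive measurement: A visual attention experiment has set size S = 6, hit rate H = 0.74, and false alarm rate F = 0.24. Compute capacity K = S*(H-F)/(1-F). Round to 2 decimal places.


K = S * (H - F) / (1 - F)
H - F = 0.5
1 - F = 0.76
K = 6 * 0.5 / 0.76
= 3.95


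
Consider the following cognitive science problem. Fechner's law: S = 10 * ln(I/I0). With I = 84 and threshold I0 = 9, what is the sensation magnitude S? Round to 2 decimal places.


S = 10 * ln(84/9)
I/I0 = 9.333333
ln(9.333333) = 2.2336
S = 10 * 2.2336
= 22.34


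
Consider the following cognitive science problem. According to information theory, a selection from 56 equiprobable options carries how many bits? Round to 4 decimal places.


H = log2(n)
H = log2(56)
= 5.8074


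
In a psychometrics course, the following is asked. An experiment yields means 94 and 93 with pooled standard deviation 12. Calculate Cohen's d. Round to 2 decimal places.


Cohen's d = (M1 - M2) / S_pooled
= (94 - 93) / 12
= 1 / 12
= 0.08


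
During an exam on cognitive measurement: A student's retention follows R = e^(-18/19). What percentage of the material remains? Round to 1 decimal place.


R = e^(-t/S)
-t/S = -18/19 = -0.947368
R = e^(-0.947368) = 0.38776
Percentage = 0.38776 * 100
= 38.8


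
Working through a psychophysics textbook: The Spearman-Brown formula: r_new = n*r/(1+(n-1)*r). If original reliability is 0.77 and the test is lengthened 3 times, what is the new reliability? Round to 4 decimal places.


r_new = n*r / (1 + (n-1)*r)
Numerator = 3 * 0.77 = 2.31
Denominator = 1 + 2 * 0.77 = 2.54
r_new = 2.31 / 2.54
= 0.9094


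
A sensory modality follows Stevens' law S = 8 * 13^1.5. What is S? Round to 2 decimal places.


S = 8 * 13^1.5
13^1.5 = 46.8722
S = 8 * 46.8722
= 374.98


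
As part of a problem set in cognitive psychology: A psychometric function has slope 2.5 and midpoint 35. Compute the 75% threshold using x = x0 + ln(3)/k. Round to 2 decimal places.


At P = 0.75: 0.75 = 1/(1 + e^(-k*(x-x0)))
Solving: e^(-k*(x-x0)) = 1/3
x = x0 + ln(3)/k
ln(3) = 1.0986
x = 35 + 1.0986/2.5
= 35 + 0.4394
= 35.44


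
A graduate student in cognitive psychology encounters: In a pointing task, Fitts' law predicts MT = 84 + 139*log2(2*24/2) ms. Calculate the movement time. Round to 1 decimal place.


MT = 84 + 139 * log2(2*24/2)
2D/W = 24.0
log2(24.0) = 4.585
MT = 84 + 139 * 4.585
= 721.3 ms


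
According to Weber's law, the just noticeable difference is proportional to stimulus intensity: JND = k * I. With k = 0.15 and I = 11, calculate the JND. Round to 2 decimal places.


JND = k * I
JND = 0.15 * 11
= 1.65


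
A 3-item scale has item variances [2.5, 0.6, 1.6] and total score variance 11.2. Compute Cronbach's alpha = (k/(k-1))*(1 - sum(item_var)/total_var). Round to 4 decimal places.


alpha = (k/(k-1)) * (1 - sum(s_i^2)/s_total^2)
sum(item variances) = 4.7
k/(k-1) = 3/2 = 1.5
1 - 4.7/11.2 = 1 - 0.419643 = 0.580357
alpha = 1.5 * 0.580357
= 0.8705


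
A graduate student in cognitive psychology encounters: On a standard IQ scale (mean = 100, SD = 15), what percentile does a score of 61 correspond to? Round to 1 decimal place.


z = (IQ - mean) / SD
z = (61 - 100) / 15 = -2.6
Percentile = Phi(-2.6) * 100
Phi(-2.6) = 0.004661
= 0.5


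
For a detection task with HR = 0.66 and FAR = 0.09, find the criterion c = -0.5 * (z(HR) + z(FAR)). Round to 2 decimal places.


c = -0.5 * (z(HR) + z(FAR))
z(0.66) = 0.4125
z(0.09) = -1.3408
c = -0.5 * (0.4125 + -1.3408)
= -0.5 * -0.9283
= 0.46


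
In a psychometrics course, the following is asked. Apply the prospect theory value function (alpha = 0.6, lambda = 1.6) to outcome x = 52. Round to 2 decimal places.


Since x = 52 >= 0, use v(x) = x^0.6
52^0.6 = 10.7054
v(52) = 10.71


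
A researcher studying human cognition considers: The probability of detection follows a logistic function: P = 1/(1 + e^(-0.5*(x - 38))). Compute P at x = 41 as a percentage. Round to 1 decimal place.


P(x) = 1/(1 + e^(-0.5*(41 - 38)))
Exponent = -0.5 * 3 = -1.5
e^(-1.5) = 0.22313
P = 1/(1 + 0.22313) = 0.817575
Percentage = 81.8


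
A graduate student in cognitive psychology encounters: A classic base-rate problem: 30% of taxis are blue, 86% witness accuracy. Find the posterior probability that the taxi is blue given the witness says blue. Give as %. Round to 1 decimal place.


P(blue | says blue) = P(says blue | blue)*P(blue) / [P(says blue | blue)*P(blue) + P(says blue | not blue)*P(not blue)]
Numerator = 0.86 * 0.3 = 0.258
False identification = 0.14 * 0.7 = 0.098
P = 0.258 / (0.258 + 0.098)
= 0.258 / 0.356
As percentage = 72.5


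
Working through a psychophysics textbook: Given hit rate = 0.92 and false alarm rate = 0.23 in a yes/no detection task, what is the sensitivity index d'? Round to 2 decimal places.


d' = z(HR) - z(FAR)
z(0.92) = 1.4051
z(0.23) = -0.7388
d' = 1.4051 - -0.7388
= 2.14


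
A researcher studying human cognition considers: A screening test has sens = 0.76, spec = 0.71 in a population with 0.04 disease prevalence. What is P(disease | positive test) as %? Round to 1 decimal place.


PPV = (sens * prev) / (sens * prev + (1-spec) * (1-prev))
Numerator = 0.76 * 0.04 = 0.0304
P(positive and no disease) = (1 - spec) * (1 - prev) = (1 - 0.71) * (1 - 0.04) = 0.2784
Denominator = 0.0304 + 0.2784 = 0.3088
PPV = 0.0304 / 0.3088 = 0.098446
As percentage = 9.8


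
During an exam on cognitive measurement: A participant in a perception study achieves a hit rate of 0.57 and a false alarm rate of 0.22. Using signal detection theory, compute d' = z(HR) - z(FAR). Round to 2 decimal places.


d' = z(HR) - z(FAR)
z(0.57) = 0.1764
z(0.22) = -0.7722
d' = 0.1764 - -0.7722
= 0.95


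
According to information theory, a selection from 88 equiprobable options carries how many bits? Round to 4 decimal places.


H = log2(n)
H = log2(88)
= 6.4594


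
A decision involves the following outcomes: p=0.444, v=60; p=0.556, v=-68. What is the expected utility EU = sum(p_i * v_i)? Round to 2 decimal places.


EU = sum(p_i * v_i)
0.444 * 60 = 26.64
0.556 * -68 = -37.808
EU = 26.64 + -37.808
= -11.17


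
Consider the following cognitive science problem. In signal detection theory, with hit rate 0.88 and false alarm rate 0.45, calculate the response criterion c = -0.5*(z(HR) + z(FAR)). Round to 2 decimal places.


c = -0.5 * (z(HR) + z(FAR))
z(0.88) = 1.175
z(0.45) = -0.1257
c = -0.5 * (1.175 + -0.1257)
= -0.5 * 1.0493
= -0.52


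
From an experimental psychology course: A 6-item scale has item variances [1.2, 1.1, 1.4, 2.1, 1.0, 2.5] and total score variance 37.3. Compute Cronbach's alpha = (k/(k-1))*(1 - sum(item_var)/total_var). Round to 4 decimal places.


alpha = (k/(k-1)) * (1 - sum(s_i^2)/s_total^2)
sum(item variances) = 9.3
k/(k-1) = 6/5 = 1.2
1 - 9.3/37.3 = 1 - 0.24933 = 0.75067
alpha = 1.2 * 0.75067
= 0.9008


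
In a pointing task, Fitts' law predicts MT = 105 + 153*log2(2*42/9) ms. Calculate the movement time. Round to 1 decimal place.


MT = 105 + 153 * log2(2*42/9)
2D/W = 9.333333
log2(9.333333) = 3.2224
MT = 105 + 153 * 3.2224
= 598.0 ms


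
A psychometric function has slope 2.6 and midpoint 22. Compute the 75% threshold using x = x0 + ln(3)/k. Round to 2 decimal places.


At P = 0.75: 0.75 = 1/(1 + e^(-k*(x-x0)))
Solving: e^(-k*(x-x0)) = 1/3
x = x0 + ln(3)/k
ln(3) = 1.0986
x = 22 + 1.0986/2.6
= 22 + 0.4225
= 22.42


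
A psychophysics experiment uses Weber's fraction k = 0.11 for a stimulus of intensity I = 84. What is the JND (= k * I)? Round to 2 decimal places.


JND = k * I
JND = 0.11 * 84
= 9.24


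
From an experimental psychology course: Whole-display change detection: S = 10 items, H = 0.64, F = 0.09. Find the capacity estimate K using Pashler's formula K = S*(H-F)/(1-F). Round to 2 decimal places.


K = S * (H - F) / (1 - F)
H - F = 0.55
1 - F = 0.91
K = 10 * 0.55 / 0.91
= 6.04


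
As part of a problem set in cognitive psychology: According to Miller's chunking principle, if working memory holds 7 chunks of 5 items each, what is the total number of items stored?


Total items = chunks * items_per_chunk
= 7 * 5
= 35


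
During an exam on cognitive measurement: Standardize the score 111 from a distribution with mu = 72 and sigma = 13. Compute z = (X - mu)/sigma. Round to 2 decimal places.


z = (X - mu) / sigma
= (111 - 72) / 13
= 39 / 13
= 3.00


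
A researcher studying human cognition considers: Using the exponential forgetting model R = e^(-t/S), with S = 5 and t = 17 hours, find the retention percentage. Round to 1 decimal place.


R = e^(-t/S)
-t/S = -17/5 = -3.4
R = e^(-3.4) = 0.033373
Percentage = 0.033373 * 100
= 3.3


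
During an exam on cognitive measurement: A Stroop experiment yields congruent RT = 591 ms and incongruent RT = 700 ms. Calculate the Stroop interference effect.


Stroop effect = RT(incongruent) - RT(congruent)
= 700 - 591
= 109 ms


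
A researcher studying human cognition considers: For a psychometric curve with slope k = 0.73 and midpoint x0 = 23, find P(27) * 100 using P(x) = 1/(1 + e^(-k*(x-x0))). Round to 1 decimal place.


P(x) = 1/(1 + e^(-0.73*(27 - 23)))
Exponent = -0.73 * 4 = -2.92
e^(-2.92) = 0.053934
P = 1/(1 + 0.053934) = 0.948826
Percentage = 94.9


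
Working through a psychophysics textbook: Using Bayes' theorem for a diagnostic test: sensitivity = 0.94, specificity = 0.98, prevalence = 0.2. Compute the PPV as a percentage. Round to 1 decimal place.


PPV = (sens * prev) / (sens * prev + (1-spec) * (1-prev))
Numerator = 0.94 * 0.2 = 0.188
P(positive and no disease) = (1 - spec) * (1 - prev) = (1 - 0.98) * (1 - 0.2) = 0.016
Denominator = 0.188 + 0.016 = 0.204
PPV = 0.188 / 0.204 = 0.921569
As percentage = 92.2


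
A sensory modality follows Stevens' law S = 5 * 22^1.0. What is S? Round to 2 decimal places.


S = 5 * 22^1.0
22^1.0 = 22.0
S = 5 * 22.0
= 110.00


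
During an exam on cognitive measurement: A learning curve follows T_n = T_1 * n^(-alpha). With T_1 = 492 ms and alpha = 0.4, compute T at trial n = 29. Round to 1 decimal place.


T_n = 492 * 29^(-0.4)
29^(-0.4) = 0.26004
T_n = 492 * 0.26004
= 127.9 ms


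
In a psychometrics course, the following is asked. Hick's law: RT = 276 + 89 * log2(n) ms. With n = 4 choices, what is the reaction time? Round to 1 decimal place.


RT = 276 + 89 * log2(4)
log2(4) = 2.0
RT = 276 + 89 * 2.0
= 276 + 178.0
= 454.0 ms


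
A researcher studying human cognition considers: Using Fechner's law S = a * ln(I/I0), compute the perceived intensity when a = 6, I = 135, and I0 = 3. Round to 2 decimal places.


S = 6 * ln(135/3)
I/I0 = 45.0
ln(45.0) = 3.8067
S = 6 * 3.8067
= 22.84


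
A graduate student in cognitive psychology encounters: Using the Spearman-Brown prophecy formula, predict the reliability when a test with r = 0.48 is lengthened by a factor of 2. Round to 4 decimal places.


r_new = n*r / (1 + (n-1)*r)
Numerator = 2 * 0.48 = 0.96
Denominator = 1 + 1 * 0.48 = 1.48
r_new = 0.96 / 1.48
= 0.6486


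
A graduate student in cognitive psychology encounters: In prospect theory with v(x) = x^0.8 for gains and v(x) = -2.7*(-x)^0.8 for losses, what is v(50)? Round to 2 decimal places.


Since x = 50 >= 0, use v(x) = x^0.8
50^0.8 = 22.8653
v(50) = 22.87


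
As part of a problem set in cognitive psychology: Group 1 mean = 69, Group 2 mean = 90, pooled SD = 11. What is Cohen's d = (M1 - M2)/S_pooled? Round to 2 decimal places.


Cohen's d = (M1 - M2) / S_pooled
= (69 - 90) / 11
= -21 / 11
= -1.91


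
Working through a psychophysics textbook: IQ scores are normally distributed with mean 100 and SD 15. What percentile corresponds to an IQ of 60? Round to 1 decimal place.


z = (IQ - mean) / SD
z = (60 - 100) / 15 = -2.6667
Percentile = Phi(-2.6667) * 100
Phi(-2.6667) = 0.00383
= 0.4


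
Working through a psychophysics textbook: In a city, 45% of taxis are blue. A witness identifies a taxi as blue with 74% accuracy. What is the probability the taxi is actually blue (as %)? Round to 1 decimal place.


P(blue | says blue) = P(says blue | blue)*P(blue) / [P(says blue | blue)*P(blue) + P(says blue | not blue)*P(not blue)]
Numerator = 0.74 * 0.45 = 0.333
False identification = 0.26 * 0.55 = 0.143
P = 0.333 / (0.333 + 0.143)
= 0.333 / 0.476
As percentage = 70.0


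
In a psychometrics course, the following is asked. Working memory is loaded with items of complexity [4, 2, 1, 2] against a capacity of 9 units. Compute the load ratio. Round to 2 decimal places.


Total complexity = 4 + 2 + 1 + 2 = 9
Load = total / capacity = 9 / 9
= 1.00


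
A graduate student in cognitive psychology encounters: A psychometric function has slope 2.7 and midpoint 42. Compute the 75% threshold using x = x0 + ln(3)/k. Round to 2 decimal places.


At P = 0.75: 0.75 = 1/(1 + e^(-k*(x-x0)))
Solving: e^(-k*(x-x0)) = 1/3
x = x0 + ln(3)/k
ln(3) = 1.0986
x = 42 + 1.0986/2.7
= 42 + 0.4069
= 42.41
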